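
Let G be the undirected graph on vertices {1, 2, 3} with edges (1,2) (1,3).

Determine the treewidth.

A width-1 tree decomposition is:
Bags: B1 = {1, 3}  B2 = {1, 2}
Tree: B1–B2
Each bag holds 2 vertices, so the decomposition has width 1, which upper-bounds the treewidth. Any graph with an edge has treewidth ≥ 1, and G has the edge 3–1. Therefore the treewidth is 1.

1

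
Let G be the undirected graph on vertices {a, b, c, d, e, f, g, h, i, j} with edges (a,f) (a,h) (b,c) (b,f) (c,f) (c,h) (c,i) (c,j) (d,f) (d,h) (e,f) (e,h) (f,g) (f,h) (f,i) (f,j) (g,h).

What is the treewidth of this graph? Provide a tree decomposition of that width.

The largest bag has 3 vertices, giving width 2; this decomposition certifies tw(G) ≤ 2. For the lower bound, the 3 vertices {c, f, j} are pairwise adjacent, and any tree decomposition puts a clique entirely inside one bag — forcing width ≥ 2. Hence tw(G) = 2 exactly.

Treewidth 2.
One such decomposition:
Bags: B1 = {c, f, h}  B2 = {c, f, j}  B3 = {d, f, h}  B4 = {f, g, h}  B5 = {a, f, h}  B6 = {c, f, i}  B7 = {e, f, h}  B8 = {b, c, f}
Tree: B1–B2, B1–B3, B3–B4, B1–B5, B1–B6, B1–B7, B6–B8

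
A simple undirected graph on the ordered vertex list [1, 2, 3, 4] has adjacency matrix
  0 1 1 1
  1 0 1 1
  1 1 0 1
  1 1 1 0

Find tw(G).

A width-3 tree decomposition is:
Bags: B1 = {1, 2, 3, 4}
Tree: (single bag)
With just one bag of size 4, the width is 4 − 1 = 3, so tw(G) ≤ 3. Conversely, {1, 2, 3, 4} is a clique of size 4, and the vertices of any clique must share a bag in every tree decomposition; so some bag has ≥ 4 vertices and tw(G) ≥ 3. Hence tw(G) = 3 exactly.

3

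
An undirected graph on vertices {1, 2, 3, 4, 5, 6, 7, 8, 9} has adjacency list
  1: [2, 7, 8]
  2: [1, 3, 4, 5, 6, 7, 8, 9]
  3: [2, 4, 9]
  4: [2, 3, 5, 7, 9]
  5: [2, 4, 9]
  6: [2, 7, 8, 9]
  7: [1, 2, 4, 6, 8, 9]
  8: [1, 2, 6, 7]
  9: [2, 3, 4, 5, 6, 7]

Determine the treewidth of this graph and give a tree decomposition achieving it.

Treewidth 3.
One such decomposition:
Bags: B1 = {2, 6, 7, 8}  B2 = {2, 6, 7, 9}  B3 = {2, 4, 7, 9}  B4 = {1, 2, 7, 8}  B5 = {2, 4, 5, 9}  B6 = {2, 3, 4, 9}
Tree: B1–B2, B2–B3, B1–B4, B3–B5, B3–B6

Each bag holds 4 vertices, so the decomposition has width 3, which upper-bounds the treewidth. Conversely, {2, 3, 4, 9} is a clique of size 4, and the vertices of any clique must share a bag in every tree decomposition; so some bag has ≥ 4 vertices and tw(G) ≥ 3. The upper and lower bounds meet at 3, so that is the treewidth.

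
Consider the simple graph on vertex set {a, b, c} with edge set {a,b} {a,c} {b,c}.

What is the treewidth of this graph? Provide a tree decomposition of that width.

Treewidth 2.
One such decomposition:
Bags: B1 = {a, b, c}
Tree: (single bag)

A single bag containing all 3 vertices is trivially a valid decomposition of width 2. On the other hand G contains the 3-clique {a, b, c}. A clique must lie in a single bag of any decomposition, so no decomposition can have width below 2. Therefore the treewidth is 2.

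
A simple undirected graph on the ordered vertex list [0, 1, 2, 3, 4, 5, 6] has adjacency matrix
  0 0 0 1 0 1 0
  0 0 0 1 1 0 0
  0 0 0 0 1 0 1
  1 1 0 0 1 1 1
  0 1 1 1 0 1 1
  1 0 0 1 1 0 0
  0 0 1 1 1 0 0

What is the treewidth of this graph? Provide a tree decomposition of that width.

Treewidth 2.
Bags: B1 = {1, 3, 4}  B2 = {3, 4, 5}  B3 = {3, 4, 6}  B4 = {2, 4, 6}  B5 = {0, 3, 5}
Tree: B1–B2, B1–B3, B3–B4, B2–B5

The largest bag has 3 vertices, giving width 2; this decomposition certifies tw(G) ≤ 2. Conversely, {2, 4, 6} is a clique of size 3, and the vertices of any clique must share a bag in every tree decomposition; so some bag has ≥ 3 vertices and tw(G) ≥ 2. Hence tw(G) = 2 exactly.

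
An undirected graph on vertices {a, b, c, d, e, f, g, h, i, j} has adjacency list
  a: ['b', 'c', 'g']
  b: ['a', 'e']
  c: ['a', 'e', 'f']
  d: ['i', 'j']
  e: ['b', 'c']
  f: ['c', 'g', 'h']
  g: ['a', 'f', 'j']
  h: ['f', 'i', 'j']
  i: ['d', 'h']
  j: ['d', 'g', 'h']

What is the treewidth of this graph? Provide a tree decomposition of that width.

Treewidth 2.
One such decomposition:
Bags: B1 = {b, c, e}  B2 = {a, b, c}  B3 = {a, c, f}  B4 = {a, f, g}  B5 = {f, g, h}  B6 = {g, h, j}  B7 = {h, i, j}  B8 = {d, i, j}
Tree: B1–B2, B2–B3, B3–B4, B4–B5, B5–B6, B6–B7, B7–B8

Each bag holds 3 vertices, so the decomposition has width 2, which upper-bounds the treewidth. The edges e–b–a–c–e form a cycle, so G is not a tree and its treewidth is at least 2. Therefore the treewidth is 2.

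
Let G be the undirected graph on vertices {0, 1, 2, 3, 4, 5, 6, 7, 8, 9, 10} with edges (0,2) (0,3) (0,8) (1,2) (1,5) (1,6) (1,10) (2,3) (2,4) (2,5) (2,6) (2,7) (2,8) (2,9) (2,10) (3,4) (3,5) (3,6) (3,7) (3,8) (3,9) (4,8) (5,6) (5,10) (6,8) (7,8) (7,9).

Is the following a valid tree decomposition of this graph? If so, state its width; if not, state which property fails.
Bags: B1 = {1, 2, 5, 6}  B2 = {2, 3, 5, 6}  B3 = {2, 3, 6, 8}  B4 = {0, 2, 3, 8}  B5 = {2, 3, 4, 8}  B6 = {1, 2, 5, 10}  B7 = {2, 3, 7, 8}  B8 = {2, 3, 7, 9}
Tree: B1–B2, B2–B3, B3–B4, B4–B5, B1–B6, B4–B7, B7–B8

Yes; width 3.

Every vertex of G appears in some bag (union = {0, 1, 2, 3, 4, 5, 6, 7, 8, 9, 10}); every edge is covered by a bag; and for each vertex v the set of bags containing v is connected in the bag tree. The decomposition is therefore valid. The largest bag has 4 vertices, so the width is 3.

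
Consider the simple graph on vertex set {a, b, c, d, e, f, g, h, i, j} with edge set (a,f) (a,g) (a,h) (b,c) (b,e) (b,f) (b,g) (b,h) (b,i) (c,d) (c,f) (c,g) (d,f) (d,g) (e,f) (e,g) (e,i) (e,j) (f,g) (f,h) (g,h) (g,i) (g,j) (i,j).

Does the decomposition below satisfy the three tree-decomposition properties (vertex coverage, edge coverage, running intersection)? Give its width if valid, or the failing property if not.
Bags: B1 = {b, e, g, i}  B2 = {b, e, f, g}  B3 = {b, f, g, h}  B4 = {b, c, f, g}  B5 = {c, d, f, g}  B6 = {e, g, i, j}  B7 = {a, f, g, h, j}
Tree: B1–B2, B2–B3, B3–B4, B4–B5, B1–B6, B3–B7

A tree decomposition must satisfy three properties: every vertex lies in some bag; for every edge, both endpoints lie together in some bag; and for every vertex, the bags containing it form a connected subtree. Here bags containing vertex j are not connected in the tree, so the decomposition is invalid.

No — bags containing vertex j are not connected in the tree.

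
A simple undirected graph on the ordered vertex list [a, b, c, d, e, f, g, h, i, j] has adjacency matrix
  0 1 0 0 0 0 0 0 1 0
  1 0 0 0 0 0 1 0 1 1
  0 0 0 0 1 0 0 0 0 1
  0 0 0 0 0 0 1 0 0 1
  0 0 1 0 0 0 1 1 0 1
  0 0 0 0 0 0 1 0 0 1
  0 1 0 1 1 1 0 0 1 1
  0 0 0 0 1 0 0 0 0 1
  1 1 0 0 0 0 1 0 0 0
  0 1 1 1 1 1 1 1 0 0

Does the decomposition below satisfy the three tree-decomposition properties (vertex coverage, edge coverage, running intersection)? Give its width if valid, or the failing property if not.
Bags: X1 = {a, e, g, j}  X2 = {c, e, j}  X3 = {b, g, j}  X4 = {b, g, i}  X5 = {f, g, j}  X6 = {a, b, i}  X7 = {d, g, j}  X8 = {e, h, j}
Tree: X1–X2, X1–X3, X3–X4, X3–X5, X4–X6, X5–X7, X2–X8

No — bags containing vertex a are not connected in the tree.

A tree decomposition must satisfy three properties: every vertex lies in some bag; for every edge, both endpoints lie together in some bag; and for every vertex, the bags containing it form a connected subtree. Here bags containing vertex a are not connected in the tree, so the decomposition is invalid.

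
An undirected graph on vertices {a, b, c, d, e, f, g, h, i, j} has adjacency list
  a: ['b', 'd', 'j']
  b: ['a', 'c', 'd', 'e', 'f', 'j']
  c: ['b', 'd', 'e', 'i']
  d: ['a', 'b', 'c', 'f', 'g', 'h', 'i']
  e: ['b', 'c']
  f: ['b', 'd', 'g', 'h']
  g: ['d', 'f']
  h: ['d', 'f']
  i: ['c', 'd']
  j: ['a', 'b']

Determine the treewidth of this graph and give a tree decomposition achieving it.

Treewidth 2.
One such decomposition:
Bags: B1 = {d, f, h}  B2 = {b, d, f}  B3 = {a, b, d}  B4 = {d, f, g}  B5 = {b, c, d}  B6 = {c, d, i}  B7 = {a, b, j}  B8 = {b, c, e}
Tree: B1–B2, B2–B3, B1–B4, B2–B5, B5–B6, B3–B7, B5–B8

The largest bag has 3 vertices, giving width 2; this decomposition certifies tw(G) ≤ 2. On the other hand G contains the 3-clique {a, b, d}. A clique must lie in a single bag of any decomposition, so no decomposition can have width below 2. Therefore the treewidth is 2.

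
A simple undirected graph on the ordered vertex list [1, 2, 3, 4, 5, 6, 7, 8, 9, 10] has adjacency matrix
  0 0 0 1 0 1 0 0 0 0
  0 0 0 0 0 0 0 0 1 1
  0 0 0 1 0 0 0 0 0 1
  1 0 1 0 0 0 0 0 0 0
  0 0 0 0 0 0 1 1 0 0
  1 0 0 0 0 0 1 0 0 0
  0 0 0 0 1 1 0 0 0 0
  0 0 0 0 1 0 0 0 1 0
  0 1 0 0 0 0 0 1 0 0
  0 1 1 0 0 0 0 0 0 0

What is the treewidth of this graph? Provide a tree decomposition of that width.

The largest bag has 3 vertices, giving width 2; this decomposition certifies tw(G) ≤ 2. Since 2–10–3–4–1–6–7–5–8–9–2 is a cycle in G, G is not acyclic. Forests are exactly the graphs of treewidth ≤ 1, so tw(G) ≥ 2. Combining the bounds, tw(G) = 2.

Treewidth 2.
One optimal decomposition is:
Bags: B1 = {2, 3, 10}  B2 = {2, 3, 4}  B3 = {1, 2, 4}  B4 = {1, 2, 6}  B5 = {2, 6, 7}  B6 = {2, 5, 7}  B7 = {2, 5, 8}  B8 = {2, 8, 9}
Tree: B1–B2, B2–B3, B3–B4, B4–B5, B5–B6, B6–B7, B7–B8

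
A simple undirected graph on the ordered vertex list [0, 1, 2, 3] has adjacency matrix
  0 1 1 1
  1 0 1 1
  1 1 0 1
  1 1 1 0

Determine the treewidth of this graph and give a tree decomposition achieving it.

Treewidth 3.
One such decomposition:
Bags: B1 = {0, 1, 2, 3}
Tree: (single bag)

A single bag containing all 4 vertices is trivially a valid decomposition of width 3. Conversely, {0, 1, 2, 3} is a clique of size 4, and the vertices of any clique must share a bag in every tree decomposition; so some bag has ≥ 4 vertices and tw(G) ≥ 3. The upper and lower bounds meet at 3, so that is the treewidth.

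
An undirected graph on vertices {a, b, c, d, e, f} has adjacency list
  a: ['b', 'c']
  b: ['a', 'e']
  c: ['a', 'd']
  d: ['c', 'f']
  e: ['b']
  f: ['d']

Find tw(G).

1

A width-1 tree decomposition is:
Bags: B1 = {d, f}  B2 = {c, d}  B3 = {a, c}  B4 = {a, b}  B5 = {b, e}
Tree: B1–B2, B2–B3, B3–B4, B4–B5
Each bag holds 2 vertices, so the decomposition has width 1, which upper-bounds the treewidth. G has an edge, so its treewidth is at least 1. Hence tw(G) = 1 exactly.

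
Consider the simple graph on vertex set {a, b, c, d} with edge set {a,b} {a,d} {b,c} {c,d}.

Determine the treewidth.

2

A width-2 tree decomposition is:
Bags: B1 = {a, b, c}  B2 = {a, c, d}
Tree: B1–B2
Every bag has size at most 3, so the width is 3 − 1 = 2 and tw(G) ≤ 2. For the lower bound, G contains the cycle a–b–c–d–a, so G is not a forest; only forests have treewidth ≤ 1, hence tw(G) ≥ 2. Therefore the treewidth is 2.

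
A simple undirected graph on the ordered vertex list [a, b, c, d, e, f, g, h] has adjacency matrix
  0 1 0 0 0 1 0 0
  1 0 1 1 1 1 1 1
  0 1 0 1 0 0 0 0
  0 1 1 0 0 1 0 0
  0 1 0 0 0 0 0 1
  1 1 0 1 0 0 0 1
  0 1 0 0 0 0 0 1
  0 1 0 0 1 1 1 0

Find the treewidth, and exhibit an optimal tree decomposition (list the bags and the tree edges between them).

Treewidth 2.
One such decomposition:
Bags: B1 = {b, d, f}  B2 = {b, f, h}  B3 = {b, g, h}  B4 = {a, b, f}  B5 = {b, c, d}  B6 = {b, e, h}
Tree: B1–B2, B2–B3, B1–B4, B1–B5, B2–B6

Every bag has size at most 3, so the width is 3 − 1 = 2 and tw(G) ≤ 2. For the lower bound, the 3 vertices {b, g, h} are pairwise adjacent, and any tree decomposition puts a clique entirely inside one bag — forcing width ≥ 2. The upper and lower bounds meet at 2, so that is the treewidth.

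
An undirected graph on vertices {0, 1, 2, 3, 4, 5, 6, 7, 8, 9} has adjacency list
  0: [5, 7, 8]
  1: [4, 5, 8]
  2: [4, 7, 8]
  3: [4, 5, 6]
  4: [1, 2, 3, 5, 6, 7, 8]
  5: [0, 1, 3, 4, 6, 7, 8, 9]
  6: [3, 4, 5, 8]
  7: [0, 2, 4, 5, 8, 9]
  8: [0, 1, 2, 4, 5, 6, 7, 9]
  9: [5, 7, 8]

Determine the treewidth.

3

A width-3 tree decomposition is:
Bags: B1 = {4, 5, 6, 8}  B2 = {4, 5, 7, 8}  B3 = {3, 4, 5, 6}  B4 = {0, 5, 7, 8}  B5 = {1, 4, 5, 8}  B6 = {2, 4, 7, 8}  B7 = {5, 7, 8, 9}
Tree: B1–B2, B1–B3, B2–B4, B1–B5, B2–B6, B2–B7
Every bag has size at most 4, so the width is 4 − 1 = 3 and tw(G) ≤ 3. For the lower bound, the 4 vertices {2, 4, 7, 8} are pairwise adjacent, and any tree decomposition puts a clique entirely inside one bag — forcing width ≥ 3. Hence tw(G) = 3 exactly.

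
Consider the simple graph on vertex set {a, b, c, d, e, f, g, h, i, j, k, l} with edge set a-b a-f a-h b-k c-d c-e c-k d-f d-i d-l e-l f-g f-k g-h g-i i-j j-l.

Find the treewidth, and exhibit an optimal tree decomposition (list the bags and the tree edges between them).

Treewidth 3.
One such decomposition:
Bags: B1 = {a, b, g, h}  B2 = {a, b, f, g}  B3 = {b, f, g, k}  B4 = {f, g, i, k}  B5 = {d, f, i, k}  B6 = {c, d, i, k}  B7 = {c, d, i, j}  B8 = {c, d, j, l}  B9 = {c, e, j, l}
Tree: B1–B2, B2–B3, B3–B4, B4–B5, B5–B6, B6–B7, B7–B8, B8–B9

Every bag has size at most 4, so the width is 4 − 1 = 3 and tw(G) ≤ 3. For the lower bound: the 4 vertex sets {a,b,h}, {g}, {f}, {c,d,i,k} are disjoint, each induces a connected subgraph, and every pair is joined by at least one edge of G. Contracting each set to a single vertex therefore yields K_{4} as a minor, and since treewidth is minor-monotone, tw(G) ≥ tw(K_{4}) = 3. The upper and lower bounds meet at 3, so that is the treewidth.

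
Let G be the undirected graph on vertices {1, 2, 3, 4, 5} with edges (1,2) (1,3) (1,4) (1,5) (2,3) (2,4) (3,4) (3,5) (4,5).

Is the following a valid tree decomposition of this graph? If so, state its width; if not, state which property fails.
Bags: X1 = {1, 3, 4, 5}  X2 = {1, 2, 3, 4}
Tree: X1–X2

Yes; width 3.

Vertex coverage: the bags together contain {1, 2, 3, 4, 5}, the full vertex set. Edge coverage: each edge of G has both endpoints in at least one bag. Running intersection: for every vertex, the bags containing it form a connected subtree. All three properties hold, so this is a valid tree decomposition of width max|bag| − 1 = 3, and hence tw(G) ≤ 3.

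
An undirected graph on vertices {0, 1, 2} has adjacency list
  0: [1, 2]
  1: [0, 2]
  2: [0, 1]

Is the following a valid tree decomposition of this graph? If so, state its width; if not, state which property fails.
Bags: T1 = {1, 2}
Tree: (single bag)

No — vertex 0 appears in no bag.

A tree decomposition must satisfy three properties: every vertex lies in some bag; for every edge, both endpoints lie together in some bag; and for every vertex, the bags containing it form a connected subtree. Here vertex 0 appears in no bag, so the decomposition is invalid.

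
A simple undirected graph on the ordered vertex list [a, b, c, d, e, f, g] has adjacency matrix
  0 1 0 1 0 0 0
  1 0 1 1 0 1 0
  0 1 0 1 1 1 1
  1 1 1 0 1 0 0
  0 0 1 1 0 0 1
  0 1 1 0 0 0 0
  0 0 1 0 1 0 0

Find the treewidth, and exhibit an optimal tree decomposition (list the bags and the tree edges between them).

The largest bag has 3 vertices, giving width 2; this decomposition certifies tw(G) ≤ 2. Conversely, {c, d, e} is a clique of size 3, and the vertices of any clique must share a bag in every tree decomposition; so some bag has ≥ 3 vertices and tw(G) ≥ 2. The upper and lower bounds meet at 2, so that is the treewidth.

Treewidth 2.
One such decomposition:
Bags: B1 = {b, c, d}  B2 = {a, b, d}  B3 = {c, d, e}  B4 = {b, c, f}  B5 = {c, e, g}
Tree: B1–B2, B1–B3, B1–B4, B3–B5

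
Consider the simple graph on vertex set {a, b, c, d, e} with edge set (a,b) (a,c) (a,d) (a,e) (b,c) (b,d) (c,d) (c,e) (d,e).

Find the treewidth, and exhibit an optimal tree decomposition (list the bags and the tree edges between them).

The largest bag has 4 vertices, giving width 3; this decomposition certifies tw(G) ≤ 3. For the lower bound, the 4 vertices {a, c, d, e} are pairwise adjacent, and any tree decomposition puts a clique entirely inside one bag — forcing width ≥ 3. The upper and lower bounds meet at 3, so that is the treewidth.

Treewidth 3.
One such decomposition:
Bags: B1 = {a, b, c, d}  B2 = {a, c, d, e}
Tree: B1–B2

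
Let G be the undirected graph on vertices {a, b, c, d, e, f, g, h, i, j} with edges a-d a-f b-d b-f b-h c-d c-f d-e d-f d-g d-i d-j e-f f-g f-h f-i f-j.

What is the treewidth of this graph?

A width-2 tree decomposition is:
Bags: B1 = {d, e, f}  B2 = {b, d, f}  B3 = {c, d, f}  B4 = {d, f, i}  B5 = {b, f, h}  B6 = {d, f, j}  B7 = {a, d, f}  B8 = {d, f, g}
Tree: B1–B2, B2–B3, B3–B4, B2–B5, B3–B6, B6–B7, B6–B8
The largest bag has 3 vertices, giving width 2; this decomposition certifies tw(G) ≤ 2. For the lower bound, the 3 vertices {d, f, g} are pairwise adjacent, and any tree decomposition puts a clique entirely inside one bag — forcing width ≥ 2. The upper and lower bounds meet at 2, so that is the treewidth.

2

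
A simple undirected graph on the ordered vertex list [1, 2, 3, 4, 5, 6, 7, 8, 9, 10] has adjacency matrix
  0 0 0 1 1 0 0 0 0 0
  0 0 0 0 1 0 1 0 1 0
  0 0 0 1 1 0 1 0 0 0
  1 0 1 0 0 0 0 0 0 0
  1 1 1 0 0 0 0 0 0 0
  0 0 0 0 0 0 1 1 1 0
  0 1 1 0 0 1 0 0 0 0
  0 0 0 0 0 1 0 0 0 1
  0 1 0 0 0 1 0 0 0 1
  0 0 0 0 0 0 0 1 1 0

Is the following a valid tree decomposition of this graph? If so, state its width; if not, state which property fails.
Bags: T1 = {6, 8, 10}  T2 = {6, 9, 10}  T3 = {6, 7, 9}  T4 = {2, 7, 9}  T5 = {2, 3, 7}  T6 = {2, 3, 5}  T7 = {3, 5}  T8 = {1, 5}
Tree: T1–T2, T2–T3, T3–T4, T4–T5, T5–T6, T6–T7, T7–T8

A tree decomposition must satisfy three properties: every vertex lies in some bag; for every edge, both endpoints lie together in some bag; and for every vertex, the bags containing it form a connected subtree. Here vertex 4 appears in no bag, so the decomposition is invalid.

No — vertex 4 appears in no bag.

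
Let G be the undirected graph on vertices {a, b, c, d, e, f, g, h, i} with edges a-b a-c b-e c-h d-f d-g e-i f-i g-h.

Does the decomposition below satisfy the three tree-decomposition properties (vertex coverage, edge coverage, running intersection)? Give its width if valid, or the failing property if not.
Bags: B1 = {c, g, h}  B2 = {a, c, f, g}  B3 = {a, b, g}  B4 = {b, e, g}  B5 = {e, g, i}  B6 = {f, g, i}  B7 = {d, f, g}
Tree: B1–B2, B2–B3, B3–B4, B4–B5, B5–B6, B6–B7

A tree decomposition must satisfy three properties: every vertex lies in some bag; for every edge, both endpoints lie together in some bag; and for every vertex, the bags containing it form a connected subtree. Here bags containing vertex f are not connected in the tree, so the decomposition is invalid.

No — bags containing vertex f are not connected in the tree.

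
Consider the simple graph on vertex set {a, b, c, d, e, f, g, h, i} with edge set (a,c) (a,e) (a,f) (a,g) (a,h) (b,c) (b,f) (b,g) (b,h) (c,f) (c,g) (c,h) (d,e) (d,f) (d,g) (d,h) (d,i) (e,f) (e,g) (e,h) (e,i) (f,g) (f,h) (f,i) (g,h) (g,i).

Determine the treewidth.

A width-4 tree decomposition is:
Bags: B1 = {d, e, f, g, h}  B2 = {a, e, f, g, h}  B3 = {d, e, f, g, i}  B4 = {a, c, f, g, h}  B5 = {b, c, f, g, h}
Tree: B1–B2, B1–B3, B2–B4, B4–B5
The largest bag has 5 vertices, giving width 4; this decomposition certifies tw(G) ≤ 4. For the lower bound, the 5 vertices {d, e, f, g, h} are pairwise adjacent, and any tree decomposition puts a clique entirely inside one bag — forcing width ≥ 4. Therefore the treewidth is 4.

4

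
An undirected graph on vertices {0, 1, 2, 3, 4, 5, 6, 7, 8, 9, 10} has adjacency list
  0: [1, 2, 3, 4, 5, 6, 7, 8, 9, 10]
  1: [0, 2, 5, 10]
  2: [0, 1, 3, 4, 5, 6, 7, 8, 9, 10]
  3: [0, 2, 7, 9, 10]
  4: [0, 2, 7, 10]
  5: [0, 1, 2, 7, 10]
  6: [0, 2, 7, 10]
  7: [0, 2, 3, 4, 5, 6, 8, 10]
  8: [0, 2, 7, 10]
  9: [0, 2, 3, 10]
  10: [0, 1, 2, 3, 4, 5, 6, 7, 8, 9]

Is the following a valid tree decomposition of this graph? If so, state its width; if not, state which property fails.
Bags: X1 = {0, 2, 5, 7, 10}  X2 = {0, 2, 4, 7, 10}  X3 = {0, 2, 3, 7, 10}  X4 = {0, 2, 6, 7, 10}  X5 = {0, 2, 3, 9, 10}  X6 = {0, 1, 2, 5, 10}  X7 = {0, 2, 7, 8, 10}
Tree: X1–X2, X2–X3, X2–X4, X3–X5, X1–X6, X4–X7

Vertex coverage: the bags together contain {0, 1, 2, 3, 4, 5, 6, 7, 8, 9, 10}, the full vertex set. Edge coverage: each edge of G has both endpoints in at least one bag. Running intersection: for every vertex, the bags containing it form a connected subtree. All three properties hold, so this is a valid tree decomposition of width max|bag| − 1 = 4, and hence tw(G) ≤ 4.

Yes; width 4.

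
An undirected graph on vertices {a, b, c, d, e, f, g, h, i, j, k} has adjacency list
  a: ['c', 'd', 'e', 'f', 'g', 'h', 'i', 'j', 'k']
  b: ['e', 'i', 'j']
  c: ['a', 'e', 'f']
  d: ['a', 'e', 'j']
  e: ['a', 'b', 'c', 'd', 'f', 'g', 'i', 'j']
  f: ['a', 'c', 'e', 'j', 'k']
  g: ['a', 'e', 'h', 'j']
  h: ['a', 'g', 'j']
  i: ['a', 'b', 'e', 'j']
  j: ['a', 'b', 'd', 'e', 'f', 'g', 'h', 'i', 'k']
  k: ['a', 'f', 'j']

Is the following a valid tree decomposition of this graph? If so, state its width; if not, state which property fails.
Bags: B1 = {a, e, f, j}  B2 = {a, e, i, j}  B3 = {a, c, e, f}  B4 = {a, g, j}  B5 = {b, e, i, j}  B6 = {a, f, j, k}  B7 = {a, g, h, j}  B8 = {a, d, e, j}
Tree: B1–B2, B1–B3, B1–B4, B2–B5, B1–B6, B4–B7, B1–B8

No — edge (e,g) lies in no bag.

A tree decomposition must satisfy three properties: every vertex lies in some bag; for every edge, both endpoints lie together in some bag; and for every vertex, the bags containing it form a connected subtree. Here edge (e,g) lies in no bag, so the decomposition is invalid.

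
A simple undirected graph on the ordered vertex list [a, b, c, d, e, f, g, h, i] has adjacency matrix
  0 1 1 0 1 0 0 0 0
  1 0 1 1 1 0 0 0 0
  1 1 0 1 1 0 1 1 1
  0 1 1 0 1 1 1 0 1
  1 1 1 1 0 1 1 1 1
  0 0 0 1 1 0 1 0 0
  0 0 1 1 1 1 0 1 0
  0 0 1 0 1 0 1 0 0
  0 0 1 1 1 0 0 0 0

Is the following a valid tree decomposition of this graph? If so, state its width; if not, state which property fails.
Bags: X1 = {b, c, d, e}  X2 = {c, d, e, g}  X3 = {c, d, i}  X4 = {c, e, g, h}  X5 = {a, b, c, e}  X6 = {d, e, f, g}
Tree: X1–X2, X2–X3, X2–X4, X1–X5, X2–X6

No — edge (e,i) lies in no bag.

A tree decomposition must satisfy three properties: every vertex lies in some bag; for every edge, both endpoints lie together in some bag; and for every vertex, the bags containing it form a connected subtree. Here edge (e,i) lies in no bag, so the decomposition is invalid.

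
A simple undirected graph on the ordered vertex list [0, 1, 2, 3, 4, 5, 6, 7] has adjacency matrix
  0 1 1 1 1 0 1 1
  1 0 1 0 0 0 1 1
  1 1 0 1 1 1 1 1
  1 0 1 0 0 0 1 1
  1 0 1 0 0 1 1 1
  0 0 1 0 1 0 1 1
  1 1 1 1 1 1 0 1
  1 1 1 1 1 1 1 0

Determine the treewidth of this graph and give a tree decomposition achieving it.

The largest bag has 5 vertices, giving width 4; this decomposition certifies tw(G) ≤ 4. For the lower bound, the 5 vertices {0, 1, 2, 6, 7} are pairwise adjacent, and any tree decomposition puts a clique entirely inside one bag — forcing width ≥ 4. Combining the bounds, tw(G) = 4.

Treewidth 4.
Bags: B1 = {0, 2, 4, 6, 7}  B2 = {0, 2, 3, 6, 7}  B3 = {0, 1, 2, 6, 7}  B4 = {2, 4, 5, 6, 7}
Tree: B1–B2, B1–B3, B1–B4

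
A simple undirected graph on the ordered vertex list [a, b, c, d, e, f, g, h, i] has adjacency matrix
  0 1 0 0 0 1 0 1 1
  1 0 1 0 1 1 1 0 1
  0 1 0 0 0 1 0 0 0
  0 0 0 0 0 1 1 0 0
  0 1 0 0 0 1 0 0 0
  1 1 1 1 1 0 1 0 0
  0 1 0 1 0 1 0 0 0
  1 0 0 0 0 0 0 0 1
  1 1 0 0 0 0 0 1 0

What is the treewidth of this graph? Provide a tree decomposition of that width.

Each bag holds 3 vertices, so the decomposition has width 2, which upper-bounds the treewidth. For the lower bound, the 3 vertices {a, h, i} are pairwise adjacent, and any tree decomposition puts a clique entirely inside one bag — forcing width ≥ 2. Combining the bounds, tw(G) = 2.

Treewidth 2.
One such decomposition:
Bags: B1 = {a, b, f}  B2 = {a, b, i}  B3 = {a, h, i}  B4 = {b, f, g}  B5 = {b, e, f}  B6 = {b, c, f}  B7 = {d, f, g}
Tree: B1–B2, B2–B3, B1–B4, B1–B5, B5–B6, B4–B7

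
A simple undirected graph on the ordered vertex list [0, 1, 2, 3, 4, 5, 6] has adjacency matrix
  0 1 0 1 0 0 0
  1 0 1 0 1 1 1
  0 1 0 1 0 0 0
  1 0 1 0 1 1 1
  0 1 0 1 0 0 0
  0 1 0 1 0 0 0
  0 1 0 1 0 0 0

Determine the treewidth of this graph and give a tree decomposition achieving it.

The largest bag has 3 vertices, giving width 2; this decomposition certifies tw(G) ≤ 2. For the lower bound, G contains the cycle 3–4–1–5–3, so G is not a forest; only forests have treewidth ≤ 1, hence tw(G) ≥ 2. Hence tw(G) = 2 exactly.

Treewidth 2.
One such decomposition:
Bags: B1 = {1, 3, 4}  B2 = {1, 3, 5}  B3 = {1, 2, 3}  B4 = {1, 3, 6}  B5 = {0, 1, 3}
Tree: B1–B2, B2–B3, B3–B4, B4–B5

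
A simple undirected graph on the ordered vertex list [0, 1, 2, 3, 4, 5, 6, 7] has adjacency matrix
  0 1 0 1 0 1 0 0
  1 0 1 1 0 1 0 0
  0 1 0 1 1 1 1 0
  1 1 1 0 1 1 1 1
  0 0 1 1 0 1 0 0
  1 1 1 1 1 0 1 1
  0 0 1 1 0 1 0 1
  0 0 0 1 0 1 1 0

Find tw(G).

A width-3 tree decomposition is:
Bags: B1 = {1, 2, 3, 5}  B2 = {2, 3, 5, 6}  B3 = {2, 3, 4, 5}  B4 = {3, 5, 6, 7}  B5 = {0, 1, 3, 5}
Tree: B1–B2, B1–B3, B2–B4, B1–B5
The largest bag has 4 vertices, giving width 3; this decomposition certifies tw(G) ≤ 3. Conversely, {0, 1, 3, 5} is a clique of size 4, and the vertices of any clique must share a bag in every tree decomposition; so some bag has ≥ 4 vertices and tw(G) ≥ 3. Hence tw(G) = 3 exactly.

3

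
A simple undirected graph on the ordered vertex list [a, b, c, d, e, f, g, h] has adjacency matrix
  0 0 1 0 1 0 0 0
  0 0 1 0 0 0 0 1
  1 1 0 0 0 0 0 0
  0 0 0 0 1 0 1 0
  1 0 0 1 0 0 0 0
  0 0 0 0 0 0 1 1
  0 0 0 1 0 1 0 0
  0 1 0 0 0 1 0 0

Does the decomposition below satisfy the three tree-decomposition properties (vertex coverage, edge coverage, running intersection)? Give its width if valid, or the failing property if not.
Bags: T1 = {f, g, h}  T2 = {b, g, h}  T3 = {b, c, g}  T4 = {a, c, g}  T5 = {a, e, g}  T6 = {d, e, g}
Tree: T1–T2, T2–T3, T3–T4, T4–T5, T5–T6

Vertex coverage: the bags together contain {a, b, c, d, e, f, g, h}, the full vertex set. Edge coverage: each edge of G has both endpoints in at least one bag. Running intersection: for every vertex, the bags containing it form a connected subtree. All three properties hold, so this is a valid tree decomposition of width max|bag| − 1 = 2, and hence tw(G) ≤ 2.

Yes; width 2.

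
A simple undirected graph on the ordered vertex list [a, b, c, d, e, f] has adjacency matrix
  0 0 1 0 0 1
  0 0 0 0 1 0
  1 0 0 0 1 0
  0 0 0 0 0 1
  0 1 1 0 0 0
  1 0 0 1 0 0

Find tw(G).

1

A width-1 tree decomposition is:
Bags: B1 = {b, e}  B2 = {c, e}  B3 = {a, c}  B4 = {a, f}  B5 = {d, f}
Tree: B1–B2, B2–B3, B3–B4, B4–B5
The largest bag has 2 vertices, giving width 1; this decomposition certifies tw(G) ≤ 1. Since G has at least one edge (e.g. b–e), it is not an edgeless graph, so tw(G) ≥ 1. Hence tw(G) = 1 exactly.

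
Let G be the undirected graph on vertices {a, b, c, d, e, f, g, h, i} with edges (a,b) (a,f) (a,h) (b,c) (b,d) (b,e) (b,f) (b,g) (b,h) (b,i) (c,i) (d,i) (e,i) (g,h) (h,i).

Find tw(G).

A width-2 tree decomposition is:
Bags: B1 = {b, e, i}  B2 = {b, d, i}  B3 = {b, c, i}  B4 = {b, h, i}  B5 = {b, g, h}  B6 = {a, b, h}  B7 = {a, b, f}
Tree: B1–B2, B2–B3, B1–B4, B4–B5, B4–B6, B6–B7
Each bag holds 3 vertices, so the decomposition has width 2, which upper-bounds the treewidth. Conversely, {b, g, h} is a clique of size 3, and the vertices of any clique must share a bag in every tree decomposition; so some bag has ≥ 3 vertices and tw(G) ≥ 2. The upper and lower bounds meet at 2, so that is the treewidth.

2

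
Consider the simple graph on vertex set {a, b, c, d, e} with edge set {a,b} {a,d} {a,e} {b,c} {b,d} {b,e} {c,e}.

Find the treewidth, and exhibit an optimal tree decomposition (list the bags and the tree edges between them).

The largest bag has 3 vertices, giving width 2; this decomposition certifies tw(G) ≤ 2. On the other hand G contains the 3-clique {a, b, d}. A clique must lie in a single bag of any decomposition, so no decomposition can have width below 2. The upper and lower bounds meet at 2, so that is the treewidth.

Treewidth 2.
Bags: B1 = {a, b, e}  B2 = {b, c, e}  B3 = {a, b, d}
Tree: B1–B2, B1–B3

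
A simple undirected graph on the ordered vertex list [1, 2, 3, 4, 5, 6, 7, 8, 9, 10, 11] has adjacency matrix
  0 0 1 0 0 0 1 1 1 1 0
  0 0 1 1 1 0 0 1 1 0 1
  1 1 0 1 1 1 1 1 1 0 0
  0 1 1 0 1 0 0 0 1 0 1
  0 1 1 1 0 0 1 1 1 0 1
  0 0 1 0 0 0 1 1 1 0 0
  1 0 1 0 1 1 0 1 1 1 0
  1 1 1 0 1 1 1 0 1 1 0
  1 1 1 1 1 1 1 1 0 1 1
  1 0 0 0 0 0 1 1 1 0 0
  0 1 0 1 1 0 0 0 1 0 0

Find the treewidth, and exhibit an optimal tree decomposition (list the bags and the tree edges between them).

Treewidth 4.
One optimal decomposition is:
Bags: B1 = {2, 4, 5, 9, 11}  B2 = {2, 3, 4, 5, 9}  B3 = {2, 3, 5, 8, 9}  B4 = {3, 5, 7, 8, 9}  B5 = {1, 3, 7, 8, 9}  B6 = {1, 7, 8, 9, 10}  B7 = {3, 6, 7, 8, 9}
Tree: B1–B2, B2–B3, B3–B4, B4–B5, B5–B6, B5–B7

The largest bag has 5 vertices, giving width 4; this decomposition certifies tw(G) ≤ 4. On the other hand G contains the 5-clique {2, 4, 5, 9, 11}. A clique must lie in a single bag of any decomposition, so no decomposition can have width below 4. Combining the bounds, tw(G) = 4.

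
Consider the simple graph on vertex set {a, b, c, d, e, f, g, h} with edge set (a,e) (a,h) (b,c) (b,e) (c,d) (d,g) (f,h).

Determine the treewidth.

A width-1 tree decomposition is:
Bags: B1 = {f, h}  B2 = {a, h}  B3 = {a, e}  B4 = {b, e}  B5 = {b, c}  B6 = {c, d}  B7 = {d, g}
Tree: B1–B2, B2–B3, B3–B4, B4–B5, B5–B6, B6–B7
Every bag has size at most 2, so the width is 2 − 1 = 1 and tw(G) ≤ 1. Since G has at least one edge (e.g. f–h), it is not an edgeless graph, so tw(G) ≥ 1. Therefore the treewidth is 1.

1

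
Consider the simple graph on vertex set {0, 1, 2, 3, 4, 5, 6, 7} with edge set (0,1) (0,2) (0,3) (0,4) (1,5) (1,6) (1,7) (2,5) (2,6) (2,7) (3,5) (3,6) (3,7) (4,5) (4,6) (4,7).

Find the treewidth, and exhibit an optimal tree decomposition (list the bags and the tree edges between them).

Treewidth 4.
One optimal decomposition is:
Bags: B1 = {0, 3, 5, 6, 7}  B2 = {0, 1, 5, 6, 7}  B3 = {0, 4, 5, 6, 7}  B4 = {0, 2, 5, 6, 7}
Tree: B1–B2, B2–B3, B3–B4

The largest bag has 5 vertices, giving width 4; this decomposition certifies tw(G) ≤ 4. For the lower bound: the 5 vertex sets {3,5}, {1,6}, {4,7}, {0}, {2} are disjoint, each induces a connected subgraph, and every pair is joined by at least one edge of G. Contracting each set to a single vertex therefore yields K_{5} as a minor, and since treewidth is minor-monotone, tw(G) ≥ tw(K_{5}) = 4. Therefore the treewidth is 4.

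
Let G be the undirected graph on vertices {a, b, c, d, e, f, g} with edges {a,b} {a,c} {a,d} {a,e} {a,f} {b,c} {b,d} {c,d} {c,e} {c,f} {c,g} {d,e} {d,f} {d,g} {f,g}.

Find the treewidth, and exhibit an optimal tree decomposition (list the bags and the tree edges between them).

Every bag has size at most 4, so the width is 4 − 1 = 3 and tw(G) ≤ 3. On the other hand G contains the 4-clique {c, d, f, g}. A clique must lie in a single bag of any decomposition, so no decomposition can have width below 3. Therefore the treewidth is 3.

Treewidth 3.
One such decomposition:
Bags: B1 = {a, c, d, f}  B2 = {c, d, f, g}  B3 = {a, b, c, d}  B4 = {a, c, d, e}
Tree: B1–B2, B1–B3, B1–B4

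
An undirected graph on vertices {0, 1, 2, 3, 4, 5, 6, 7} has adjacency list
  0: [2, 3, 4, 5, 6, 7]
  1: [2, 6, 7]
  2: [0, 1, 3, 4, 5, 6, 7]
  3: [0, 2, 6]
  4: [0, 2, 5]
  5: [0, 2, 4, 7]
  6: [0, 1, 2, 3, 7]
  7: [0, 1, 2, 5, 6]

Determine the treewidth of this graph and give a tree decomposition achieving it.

Every bag has size at most 4, so the width is 4 − 1 = 3 and tw(G) ≤ 3. For the lower bound, the 4 vertices {0, 2, 3, 6} are pairwise adjacent, and any tree decomposition puts a clique entirely inside one bag — forcing width ≥ 3. Combining the bounds, tw(G) = 3.

Treewidth 3.
One optimal decomposition is:
Bags: B1 = {0, 2, 6, 7}  B2 = {1, 2, 6, 7}  B3 = {0, 2, 5, 7}  B4 = {0, 2, 4, 5}  B5 = {0, 2, 3, 6}
Tree: B1–B2, B1–B3, B3–B4, B1–B5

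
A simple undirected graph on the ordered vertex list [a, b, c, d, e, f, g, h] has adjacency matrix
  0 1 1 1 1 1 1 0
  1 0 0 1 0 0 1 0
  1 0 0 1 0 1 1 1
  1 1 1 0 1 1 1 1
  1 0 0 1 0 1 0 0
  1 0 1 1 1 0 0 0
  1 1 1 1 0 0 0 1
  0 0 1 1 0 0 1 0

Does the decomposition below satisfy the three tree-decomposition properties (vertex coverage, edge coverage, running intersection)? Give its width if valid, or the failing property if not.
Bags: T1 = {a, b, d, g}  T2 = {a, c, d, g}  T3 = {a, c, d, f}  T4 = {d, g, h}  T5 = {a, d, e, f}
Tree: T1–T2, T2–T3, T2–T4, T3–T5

No — edge (c,h) lies in no bag.

A tree decomposition must satisfy three properties: every vertex lies in some bag; for every edge, both endpoints lie together in some bag; and for every vertex, the bags containing it form a connected subtree. Here edge (c,h) lies in no bag, so the decomposition is invalid.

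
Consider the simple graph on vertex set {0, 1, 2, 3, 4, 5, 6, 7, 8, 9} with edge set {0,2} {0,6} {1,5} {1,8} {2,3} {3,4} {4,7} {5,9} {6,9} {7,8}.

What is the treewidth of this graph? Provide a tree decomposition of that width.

The largest bag has 3 vertices, giving width 2; this decomposition certifies tw(G) ≤ 2. The edges 6–0–2–3–4–7–8–1–5–9–6 form a cycle, so G is not a tree and its treewidth is at least 2. Therefore the treewidth is 2.

Treewidth 2.
One such decomposition:
Bags: B1 = {0, 2, 6}  B2 = {2, 3, 6}  B3 = {3, 4, 6}  B4 = {4, 6, 7}  B5 = {6, 7, 8}  B6 = {1, 6, 8}  B7 = {1, 5, 6}  B8 = {5, 6, 9}
Tree: B1–B2, B2–B3, B3–B4, B4–B5, B5–B6, B6–B7, B7–B8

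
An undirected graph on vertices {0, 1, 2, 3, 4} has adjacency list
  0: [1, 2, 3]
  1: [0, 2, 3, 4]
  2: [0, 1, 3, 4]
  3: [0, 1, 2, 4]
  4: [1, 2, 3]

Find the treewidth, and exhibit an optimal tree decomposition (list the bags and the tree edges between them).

Every bag has size at most 4, so the width is 4 − 1 = 3 and tw(G) ≤ 3. Conversely, {0, 1, 2, 3} is a clique of size 4, and the vertices of any clique must share a bag in every tree decomposition; so some bag has ≥ 4 vertices and tw(G) ≥ 3. Combining the bounds, tw(G) = 3.

Treewidth 3.
One such decomposition:
Bags: B1 = {0, 1, 2, 3}  B2 = {1, 2, 3, 4}
Tree: B1–B2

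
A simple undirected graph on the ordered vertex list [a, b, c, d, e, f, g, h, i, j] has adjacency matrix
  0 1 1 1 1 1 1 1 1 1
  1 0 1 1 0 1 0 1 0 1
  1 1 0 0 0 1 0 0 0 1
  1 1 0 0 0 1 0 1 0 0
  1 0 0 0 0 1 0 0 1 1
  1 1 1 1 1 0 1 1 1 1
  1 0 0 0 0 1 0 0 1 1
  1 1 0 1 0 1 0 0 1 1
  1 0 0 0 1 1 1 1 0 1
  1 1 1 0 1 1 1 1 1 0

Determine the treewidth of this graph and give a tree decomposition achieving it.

Treewidth 4.
One such decomposition:
Bags: B1 = {a, b, f, h, j}  B2 = {a, f, h, i, j}  B3 = {a, b, d, f, h}  B4 = {a, b, c, f, j}  B5 = {a, f, g, i, j}  B6 = {a, e, f, i, j}
Tree: B1–B2, B1–B3, B1–B4, B2–B5, B5–B6

Every bag has size at most 5, so the width is 5 − 1 = 4 and tw(G) ≤ 4. On the other hand G contains the 5-clique {a, b, d, f, h}. A clique must lie in a single bag of any decomposition, so no decomposition can have width below 4. The upper and lower bounds meet at 4, so that is the treewidth.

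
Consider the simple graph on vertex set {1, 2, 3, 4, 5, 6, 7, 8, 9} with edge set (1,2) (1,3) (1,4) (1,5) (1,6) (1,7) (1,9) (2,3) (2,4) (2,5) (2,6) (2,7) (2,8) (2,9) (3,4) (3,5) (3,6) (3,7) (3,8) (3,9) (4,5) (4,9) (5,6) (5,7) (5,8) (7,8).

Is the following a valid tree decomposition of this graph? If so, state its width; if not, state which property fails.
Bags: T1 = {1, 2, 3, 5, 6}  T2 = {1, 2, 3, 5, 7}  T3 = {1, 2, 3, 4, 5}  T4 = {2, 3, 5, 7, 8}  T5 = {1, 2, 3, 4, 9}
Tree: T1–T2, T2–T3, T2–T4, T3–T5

Every vertex of G appears in some bag (union = {1, 2, 3, 4, 5, 6, 7, 8, 9}); every edge is covered by a bag; and for each vertex v the set of bags containing v is connected in the bag tree. The decomposition is therefore valid. The largest bag has 5 vertices, so the width is 4.

Yes; width 4.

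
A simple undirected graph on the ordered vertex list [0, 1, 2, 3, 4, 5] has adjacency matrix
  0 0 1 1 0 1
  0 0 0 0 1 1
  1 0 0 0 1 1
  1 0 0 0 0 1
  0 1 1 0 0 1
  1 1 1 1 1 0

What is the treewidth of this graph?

A width-2 tree decomposition is:
Bags: B1 = {0, 2, 5}  B2 = {2, 4, 5}  B3 = {1, 4, 5}  B4 = {0, 3, 5}
Tree: B1–B2, B2–B3, B1–B4
Every bag has size at most 3, so the width is 3 − 1 = 2 and tw(G) ≤ 2. On the other hand G contains the 3-clique {0, 2, 5}. A clique must lie in a single bag of any decomposition, so no decomposition can have width below 2. The upper and lower bounds meet at 2, so that is the treewidth.

2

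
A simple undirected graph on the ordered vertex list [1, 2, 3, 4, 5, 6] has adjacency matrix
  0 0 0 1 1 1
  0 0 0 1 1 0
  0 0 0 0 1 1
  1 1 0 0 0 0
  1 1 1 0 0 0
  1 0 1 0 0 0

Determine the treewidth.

A width-2 tree decomposition is:
Bags: B1 = {2, 4, 5}  B2 = {1, 4, 5}  B3 = {1, 3, 5}  B4 = {1, 3, 6}
Tree: B1–B2, B2–B3, B3–B4
Every bag has size at most 3, so the width is 3 − 1 = 2 and tw(G) ≤ 2. For the lower bound, G contains the cycle 2–4–1–5–2, so G is not a forest; only forests have treewidth ≤ 1, hence tw(G) ≥ 2. The upper and lower bounds meet at 2, so that is the treewidth.

2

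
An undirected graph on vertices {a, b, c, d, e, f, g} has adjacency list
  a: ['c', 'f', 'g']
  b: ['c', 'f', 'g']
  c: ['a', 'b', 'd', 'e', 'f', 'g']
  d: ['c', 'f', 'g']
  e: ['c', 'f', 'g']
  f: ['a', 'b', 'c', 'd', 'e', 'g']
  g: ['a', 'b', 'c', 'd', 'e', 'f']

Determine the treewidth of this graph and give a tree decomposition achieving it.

Each bag holds 4 vertices, so the decomposition has width 3, which upper-bounds the treewidth. Conversely, {c, d, f, g} is a clique of size 4, and the vertices of any clique must share a bag in every tree decomposition; so some bag has ≥ 4 vertices and tw(G) ≥ 3. Hence tw(G) = 3 exactly.

Treewidth 3.
One such decomposition:
Bags: B1 = {b, c, f, g}  B2 = {c, d, f, g}  B3 = {c, e, f, g}  B4 = {a, c, f, g}
Tree: B1–B2, B1–B3, B2–B4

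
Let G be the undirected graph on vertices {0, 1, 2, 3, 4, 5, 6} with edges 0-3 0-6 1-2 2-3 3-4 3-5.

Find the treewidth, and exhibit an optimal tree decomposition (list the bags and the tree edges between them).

Every bag has size at most 2, so the width is 2 − 1 = 1 and tw(G) ≤ 1. Since G has at least one edge (e.g. 3–2), it is not an edgeless graph, so tw(G) ≥ 1. The upper and lower bounds meet at 1, so that is the treewidth.

Treewidth 1.
One optimal decomposition is:
Bags: B1 = {2, 3}  B2 = {3, 4}  B3 = {0, 3}  B4 = {3, 5}  B5 = {0, 6}  B6 = {1, 2}
Tree: B1–B2, B2–B3, B2–B4, B3–B5, B1–B6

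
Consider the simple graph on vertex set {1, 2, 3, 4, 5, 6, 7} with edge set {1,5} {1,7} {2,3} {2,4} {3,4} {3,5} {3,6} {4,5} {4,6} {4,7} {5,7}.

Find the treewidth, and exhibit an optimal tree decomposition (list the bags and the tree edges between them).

Treewidth 2.
Bags: B1 = {3, 4, 6}  B2 = {2, 3, 4}  B3 = {3, 4, 5}  B4 = {4, 5, 7}  B5 = {1, 5, 7}
Tree: B1–B2, B2–B3, B3–B4, B4–B5

Every bag has size at most 3, so the width is 3 − 1 = 2 and tw(G) ≤ 2. Conversely, {1, 5, 7} is a clique of size 3, and the vertices of any clique must share a bag in every tree decomposition; so some bag has ≥ 3 vertices and tw(G) ≥ 2. Combining the bounds, tw(G) = 2.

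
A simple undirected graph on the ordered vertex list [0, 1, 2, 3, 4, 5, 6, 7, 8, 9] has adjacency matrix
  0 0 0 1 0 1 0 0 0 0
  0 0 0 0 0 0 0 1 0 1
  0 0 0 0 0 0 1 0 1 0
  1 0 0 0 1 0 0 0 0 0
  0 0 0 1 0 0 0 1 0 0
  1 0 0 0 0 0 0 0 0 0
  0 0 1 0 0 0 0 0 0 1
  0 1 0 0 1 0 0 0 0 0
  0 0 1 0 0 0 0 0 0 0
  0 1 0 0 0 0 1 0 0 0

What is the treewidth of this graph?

1

A width-1 tree decomposition is:
Bags: B1 = {0, 5}  B2 = {0, 3}  B3 = {3, 4}  B4 = {4, 7}  B5 = {1, 7}  B6 = {1, 9}  B7 = {6, 9}  B8 = {2, 6}  B9 = {2, 8}
Tree: B1–B2, B2–B3, B3–B4, B4–B5, B5–B6, B6–B7, B7–B8, B8–B9
Every bag has size at most 2, so the width is 2 − 1 = 1 and tw(G) ≤ 1. Any graph with an edge has treewidth ≥ 1, and G has the edge 5–0. The upper and lower bounds meet at 1, so that is the treewidth.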